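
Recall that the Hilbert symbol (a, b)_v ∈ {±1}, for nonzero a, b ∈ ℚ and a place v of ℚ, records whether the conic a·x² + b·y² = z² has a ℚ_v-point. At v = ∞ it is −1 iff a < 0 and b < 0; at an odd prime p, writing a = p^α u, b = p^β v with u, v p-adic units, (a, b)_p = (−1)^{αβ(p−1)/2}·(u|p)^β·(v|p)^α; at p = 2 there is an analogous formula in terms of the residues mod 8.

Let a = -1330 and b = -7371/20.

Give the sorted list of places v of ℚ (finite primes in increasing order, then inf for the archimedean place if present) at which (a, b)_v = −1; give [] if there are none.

[7, inf]

Mod squares: a ≡ -1330, b ≡ -455. Check v ∈ {∞, 2, 3, 5, 7, 13, 19}.
v=13: a=13^0·(≡9), b=13^1·(≡10) mod 13; (9|13)=+1, (10|13)=+1; (−1)^{0·1·6}·(+1)^1·(+1)^0 = +1.
v=∞: -1330 < 0 and -455 < 0  ⇒  (a,b)_∞ = -1.
v=7: a=7^1·(≡6), b=7^1·(≡3) mod 7; (6|7)=-1, (3|7)=-1; (−1)^{1·1·3}·(-1)^1·(-1)^1 = -1.
v=19: a=19^1·(≡6), b=19^0·(≡1) mod 19; (6|19)=+1, (1|19)=+1; (−1)^{1·0·9}·(+1)^0·(+1)^1 = +1.
v=5: a=5^1·(≡4), b=5^-1·(≡1) mod 5; (4|5)=+1, (1|5)=+1; (−1)^{1·-1·2}·(+1)^-1·(+1)^1 = +1.
v=2: v_2(a)=1, v_2(b)=-2; units ≡ 7, 1 (mod 8); ε·ε+αω+βω = 1·0+1·0+-2·0 ≡ 0  ⇒  (a,b)_2 = +1.
v=3: a=3^0·(≡2), b=3^4·(≡1) mod 3; (2|3)=-1, (1|3)=+1; (−1)^{0·4·1}·(-1)^4·(+1)^0 = +1.
|Ram(-1330, -455)| = 2, even; anisotropic at {7, ∞}.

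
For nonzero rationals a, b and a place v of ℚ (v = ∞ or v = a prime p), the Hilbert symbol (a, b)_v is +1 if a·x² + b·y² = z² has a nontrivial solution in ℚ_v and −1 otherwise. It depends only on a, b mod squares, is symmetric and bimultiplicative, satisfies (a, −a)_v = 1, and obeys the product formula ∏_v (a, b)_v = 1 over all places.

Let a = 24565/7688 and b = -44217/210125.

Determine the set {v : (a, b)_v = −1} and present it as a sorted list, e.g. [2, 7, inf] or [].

[2, 5]

Mod squares: a ≡ 170, b ≡ -85. Check v ∈ {∞, 2, 3, 5, 17, 31, 41}.
v=17: a=17^3·(≡14), b=17^3·(≡5) mod 17; (14|17)=-1, (5|17)=-1; (−1)^{3·3·8}·(-1)^3·(-1)^3 = +1.
v=41: a=41^0·(≡12), b=41^-2·(≡11) mod 41; (12|41)=-1, (11|41)=-1; (−1)^{0·-2·20}·(-1)^-2·(-1)^0 = +1.
v=31: a=31^-2·(≡21), b=31^0·(≡25) mod 31; (21|31)=-1, (25|31)=+1; (−1)^{-2·0·15}·(-1)^0·(+1)^-2 = +1.
v=3: a=3^0·(≡2), b=3^2·(≡2) mod 3; (2|3)=-1, (2|3)=-1; (−1)^{0·2·1}·(-1)^2·(-1)^0 = +1.
v=∞: 170 > 0 and -85 < 0  ⇒  (a,b)_∞ = +1.
v=5: a=5^1·(≡1), b=5^-3·(≡3) mod 5; (1|5)=+1, (3|5)=-1; (−1)^{1·-3·2}·(+1)^-3·(-1)^1 = -1.
v=2: v_2(a)=-3, v_2(b)=0; units ≡ 5, 3 (mod 8); ε·ε+αω+βω = 0·1+-3·1+0·1 ≡ 1  ⇒  (a,b)_2 = -1.
|Ram(170, -85)| = 2, even; anisotropic at {2, 5}.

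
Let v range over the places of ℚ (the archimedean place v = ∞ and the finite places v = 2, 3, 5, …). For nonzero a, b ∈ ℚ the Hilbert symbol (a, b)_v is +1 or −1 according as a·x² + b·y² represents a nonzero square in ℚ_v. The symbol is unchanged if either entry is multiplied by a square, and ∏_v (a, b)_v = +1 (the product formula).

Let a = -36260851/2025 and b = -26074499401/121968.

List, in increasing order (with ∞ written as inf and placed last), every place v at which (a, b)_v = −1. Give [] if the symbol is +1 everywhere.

[7, inf]

(a, b) ≡ (-21571, -410263) mod (ℚ^×)²; places V = {2, 3, 5, 7, 11, 23, 29, 37, 41, 43, 47, 53, ∞}.
(a,b)_43: α=0, u≡15; β=1, v≡5 (mod 43); (15|43)=+1, (5|43)=-1; sign (−1)^0·+1^1·-1^0 = +1.
(a,b)_41: α=2, u≡33; β=0, v≡6 (mod 41); (33|41)=+1, (6|41)=-1; sign (−1)^0·+1^0·-1^2 = +1.
(a,b)_∞: sgn(-21571)=−, sgn(-410263)=−, so -1.
(a,b)_11: α=1, u≡6; β=-2, v≡4 (mod 11); (6|11)=-1, (4|11)=+1; sign (−1)^0·-1^-2·+1^1 = +1.
(a,b)_2: α=0, β=-4; u≡5, v≡1 (mod 8); ε(u)ε(v)=0·0, αω(v)=0·0, βω(u)=-4·1; sum ≡ 0  ⇒  +1.
(a,b)_53: α=1, u≡25; β=0, v≡36 (mod 53); (25|53)=+1, (36|53)=+1; sign (−1)^0·+1^0·+1^1 = +1.
(a,b)_47: α=0, u≡18; β=1, v≡30 (mod 47); (18|47)=+1, (30|47)=-1; sign (−1)^0·+1^1·-1^0 = +1.
(a,b)_29: α=0, u≡1; β=3, v≡4 (mod 29); (1|29)=+1, (4|29)=+1; sign (−1)^0·+1^3·+1^0 = +1.
(a,b)_7: α=0, u≡5; β=-1, v≡1 (mod 7); (5|7)=-1, (1|7)=+1; sign (−1)^0·-1^-1·+1^0 = -1.
(a,b)_37: α=1, u≡30; β=0, v≡30 (mod 37); (30|37)=+1, (30|37)=+1; sign (−1)^0·+1^0·+1^1 = +1.
(a,b)_23: α=0, u≡6; β=2, v≡19 (mod 23); (6|23)=+1, (19|23)=-1; sign (−1)^0·+1^2·-1^0 = +1.
(a,b)_5: α=-2, u≡4; β=0, v≡3 (mod 5); (4|5)=+1, (3|5)=-1; sign (−1)^0·+1^0·-1^-2 = +1.
(a,b)_3: α=-4, u≡2; β=-2, v≡2 (mod 3); (2|3)=-1, (2|3)=-1; sign (−1)^0·-1^-2·-1^-4 = +1.
(-21571, -410263 / ℚ) ramifies at {7, ∞}: a division algebra.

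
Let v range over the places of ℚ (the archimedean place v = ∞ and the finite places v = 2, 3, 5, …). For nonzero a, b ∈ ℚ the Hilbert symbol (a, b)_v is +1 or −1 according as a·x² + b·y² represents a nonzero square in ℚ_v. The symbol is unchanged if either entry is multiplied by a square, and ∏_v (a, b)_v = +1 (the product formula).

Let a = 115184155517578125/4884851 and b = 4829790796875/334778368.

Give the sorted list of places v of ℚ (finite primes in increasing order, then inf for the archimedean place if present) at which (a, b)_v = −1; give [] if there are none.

[2, 11, 19, 47]

(a, b) ≡ (10540079, 407) mod (ℚ^×)²; places V = {2, 3, 5, 11, 19, 29, 31, 37, 47, 53, ∞}.
(a,b)_19: α=1, u≡11; β=2, v≡18 (mod 19); (11|19)=+1, (18|19)=-1; sign (−1)^0·+1^2·-1^1 = -1.
(a,b)_2: α=0, β=-12; u≡7, v≡7 (mod 8); ε(u)ε(v)=1·1, αω(v)=0·0, βω(u)=-12·0; sum ≡ 1  ⇒  -1.
(a,b)_53: α=-2, u≡19; β=0, v≡4 (mod 53); (19|53)=-1, (4|53)=+1; sign (−1)^0·-1^0·+1^-2 = +1.
(a,b)_11: α=1, u≡1; β=1, v≡5 (mod 11); (1|11)=+1, (5|11)=+1; sign (−1)^1·+1^1·+1^1 = -1.
(a,b)_29: α=1, u≡9; β=0, v≡23 (mod 29); (9|29)=+1, (23|29)=+1; sign (−1)^0·+1^0·+1^1 = +1.
(a,b)_47: α=-1, u≡15; β=-2, v≡46 (mod 47); (15|47)=-1, (46|47)=-1; sign (−1)^0·-1^-2·-1^-1 = -1.
(a,b)_∞: sgn(10540079)=+, sgn(407)=+, so +1.
(a,b)_3: α=4, u≡2; β=4, v≡2 (mod 3); (2|3)=-1, (2|3)=-1; sign (−1)^0·-1^4·-1^4 = +1.
(a,b)_31: α=2, u≡26; β=2, v≡25 (mod 31); (26|31)=-1, (25|31)=+1; sign (−1)^0·-1^2·+1^2 = +1.
(a,b)_5: α=12, u≡1; β=6, v≡2 (mod 5); (1|5)=+1, (2|5)=-1; sign (−1)^0·+1^6·-1^12 = +1.
(a,b)_37: α=-1, u≡33; β=-1, v≡26 (mod 37); (33|37)=+1, (26|37)=+1; sign (−1)^0·+1^-1·+1^-1 = +1.
|Ram(10540079, 407)| = 4, even; anisotropic at {2, 11, 19, 47}.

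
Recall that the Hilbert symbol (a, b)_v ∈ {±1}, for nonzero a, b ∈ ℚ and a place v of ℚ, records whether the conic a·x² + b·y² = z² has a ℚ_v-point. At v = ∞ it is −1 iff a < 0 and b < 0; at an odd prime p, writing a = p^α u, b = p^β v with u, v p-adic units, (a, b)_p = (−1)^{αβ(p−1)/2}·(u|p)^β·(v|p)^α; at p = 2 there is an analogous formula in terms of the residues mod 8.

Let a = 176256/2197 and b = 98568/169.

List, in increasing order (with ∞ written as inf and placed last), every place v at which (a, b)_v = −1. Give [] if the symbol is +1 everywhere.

[2, 13]

Mod squares: a ≡ 442, b ≡ 2. Check v ∈ {∞, 2, 3, 13, 17, 37}.
v=37: a=37^0·(≡15), b=37^2·(≡14) mod 37; (15|37)=-1, (14|37)=-1; (−1)^{0·2·18}·(-1)^2·(-1)^0 = +1.
v=∞: 442 > 0 and 2 > 0  ⇒  (a,b)_∞ = +1.
v=13: a=13^-3·(≡2), b=13^-2·(≡2) mod 13; (2|13)=-1, (2|13)=-1; (−1)^{-3·-2·6}·(-1)^-2·(-1)^-3 = -1.
v=2: v_2(a)=7, v_2(b)=3; units ≡ 5, 1 (mod 8); ε·ε+αω+βω = 0·0+7·0+3·1 ≡ 1  ⇒  (a,b)_2 = -1.
v=17: a=17^1·(≡8), b=17^0·(≡15) mod 17; (8|17)=+1, (15|17)=+1; (−1)^{1·0·8}·(+1)^0·(+1)^1 = +1.
v=3: a=3^4·(≡1), b=3^2·(≡2) mod 3; (1|3)=+1, (2|3)=-1; (−1)^{4·2·1}·(+1)^2·(-1)^4 = +1.
(442, 2 / ℚ) ramifies at {2, 13}: a division algebra.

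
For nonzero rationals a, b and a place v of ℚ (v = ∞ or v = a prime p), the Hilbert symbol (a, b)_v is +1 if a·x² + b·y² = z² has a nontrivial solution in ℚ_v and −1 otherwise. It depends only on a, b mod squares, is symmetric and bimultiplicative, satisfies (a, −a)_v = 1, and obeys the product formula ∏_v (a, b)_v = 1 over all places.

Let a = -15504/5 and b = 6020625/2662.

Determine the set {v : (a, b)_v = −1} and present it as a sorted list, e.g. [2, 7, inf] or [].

Mod squares: a ≡ -4845, b ≡ 1254. Check v ∈ {∞, 2, 3, 5, 11, 13, 17, 19}.
v=13: a=13^0·(≡1), b=13^2·(≡7) mod 13; (1|13)=+1, (7|13)=-1; (−1)^{0·2·6}·(+1)^2·(-1)^0 = +1.
v=17: a=17^1·(≡8), b=17^0·(≡16) mod 17; (8|17)=+1, (16|17)=+1; (−1)^{1·0·8}·(+1)^0·(+1)^1 = +1.
v=5: a=5^-1·(≡1), b=5^4·(≡4) mod 5; (1|5)=+1, (4|5)=+1; (−1)^{-1·4·2}·(+1)^4·(+1)^-1 = +1.
v=2: v_2(a)=4, v_2(b)=-1; units ≡ 3, 3 (mod 8); ε·ε+αω+βω = 1·1+4·1+-1·1 ≡ 0  ⇒  (a,b)_2 = +1.
v=3: a=3^1·(≡2), b=3^1·(≡1) mod 3; (2|3)=-1, (1|3)=+1; (−1)^{1·1·1}·(-1)^1·(+1)^1 = +1.
v=19: a=19^1·(≡4), b=19^1·(≡6) mod 19; (4|19)=+1, (6|19)=+1; (−1)^{1·1·9}·(+1)^1·(+1)^1 = -1.
v=∞: -4845 < 0 and 1254 > 0  ⇒  (a,b)_∞ = +1.
v=11: a=11^0·(≡10), b=11^-3·(≡3) mod 11; (10|11)=-1, (3|11)=+1; (−1)^{0·-3·5}·(-1)^-3·(+1)^0 = -1.
|Ram(-4845, 1254)| = 2, even; anisotropic at {11, 19}.

[11, 19]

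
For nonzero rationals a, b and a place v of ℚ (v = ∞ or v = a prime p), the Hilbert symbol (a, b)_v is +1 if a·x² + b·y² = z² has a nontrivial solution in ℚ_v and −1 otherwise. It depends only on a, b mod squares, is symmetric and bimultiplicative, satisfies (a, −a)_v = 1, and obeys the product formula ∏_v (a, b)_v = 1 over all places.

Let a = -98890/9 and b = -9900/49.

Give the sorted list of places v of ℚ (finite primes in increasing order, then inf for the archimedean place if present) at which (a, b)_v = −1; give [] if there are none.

[2, 11, 29, inf]

Mod squares: a ≡ -98890, b ≡ -11. Check v ∈ {∞, 2, 3, 5, 7, 11, 29, 31}.
v=11: a=11^1·(≡7), b=11^1·(≡7) mod 11; (7|11)=-1, (7|11)=-1; (−1)^{1·1·5}·(-1)^1·(-1)^1 = -1.
v=29: a=29^1·(≡11), b=29^0·(≡27) mod 29; (11|29)=-1, (27|29)=-1; (−1)^{1·0·14}·(-1)^0·(-1)^1 = -1.
v=3: a=3^-2·(≡2), b=3^2·(≡1) mod 3; (2|3)=-1, (1|3)=+1; (−1)^{-2·2·1}·(-1)^2·(+1)^-2 = +1.
v=7: a=7^0·(≡3), b=7^-2·(≡5) mod 7; (3|7)=-1, (5|7)=-1; (−1)^{0·-2·3}·(-1)^-2·(-1)^0 = +1.
v=∞: -98890 < 0 and -11 < 0  ⇒  (a,b)_∞ = -1.
v=5: a=5^1·(≡3), b=5^2·(≡1) mod 5; (3|5)=-1, (1|5)=+1; (−1)^{1·2·2}·(-1)^2·(+1)^1 = +1.
v=2: v_2(a)=1, v_2(b)=2; units ≡ 3, 5 (mod 8); ε·ε+αω+βω = 1·0+1·1+2·1 ≡ 1  ⇒  (a,b)_2 = -1.
v=31: a=31^1·(≡21), b=31^0·(≡8) mod 31; (21|31)=-1, (8|31)=+1; (−1)^{1·0·15}·(-1)^0·(+1)^1 = +1.
Ram(-98890, -11) = {2, 11, 29, ∞}; no ℚ_2-point on the conic.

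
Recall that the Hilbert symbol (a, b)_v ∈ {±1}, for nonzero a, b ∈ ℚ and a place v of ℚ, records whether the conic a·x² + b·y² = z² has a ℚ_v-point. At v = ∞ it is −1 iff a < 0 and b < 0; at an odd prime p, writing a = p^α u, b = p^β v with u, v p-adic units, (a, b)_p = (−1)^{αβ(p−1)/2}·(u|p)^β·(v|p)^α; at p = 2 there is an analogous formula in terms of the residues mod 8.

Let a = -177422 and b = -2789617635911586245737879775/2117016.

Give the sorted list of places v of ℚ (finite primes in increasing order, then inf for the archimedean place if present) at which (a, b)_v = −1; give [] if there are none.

[2, 29, 31, inf]

Mod squares: a ≡ -177422, b ≡ -29946. Check v ∈ {∞, 2, 3, 5, 7, 11, 19, 23, 29, 31}.
v=5: a=5^0·(≡3), b=5^2·(≡4) mod 5; (3|5)=-1, (4|5)=+1; (−1)^{0·2·2}·(-1)^2·(+1)^0 = +1.
v=7: a=7^1·(≡1), b=7^5·(≡6) mod 7; (1|7)=+1, (6|7)=-1; (−1)^{1·5·3}·(+1)^5·(-1)^1 = +1.
v=11: a=11^0·(≡8), b=11^-2·(≡2) mod 11; (8|11)=-1, (2|11)=-1; (−1)^{0·-2·5}·(-1)^-2·(-1)^0 = +1.
v=23: a=23^1·(≡14), b=23^5·(≡16) mod 23; (14|23)=-1, (16|23)=+1; (−1)^{1·5·11}·(-1)^5·(+1)^1 = +1.
v=31: a=31^0·(≡22), b=31^1·(≡6) mod 31; (22|31)=-1, (6|31)=-1; (−1)^{0·1·15}·(-1)^1·(-1)^0 = -1.
v=∞: -177422 < 0 and -29946 < 0  ⇒  (a,b)_∞ = -1.
v=29: a=29^1·(≡1), b=29^4·(≡21) mod 29; (1|29)=+1, (21|29)=-1; (−1)^{1·4·14}·(+1)^4·(-1)^1 = -1.
v=3: a=3^0·(≡1), b=3^-7·(≡2) mod 3; (1|3)=+1, (2|3)=-1; (−1)^{0·-7·1}·(+1)^-7·(-1)^0 = +1.
v=19: a=19^1·(≡10), b=19^6·(≡17) mod 19; (10|19)=-1, (17|19)=+1; (−1)^{1·6·9}·(-1)^6·(+1)^1 = +1.
v=2: v_2(a)=1, v_2(b)=-3; units ≡ 1, 3 (mod 8); ε·ε+αω+βω = 0·1+1·1+-3·0 ≡ 1  ⇒  (a,b)_2 = -1.
(-177422, -29946 / ℚ) ramifies at {2, 29, 31, ∞}: a division algebra.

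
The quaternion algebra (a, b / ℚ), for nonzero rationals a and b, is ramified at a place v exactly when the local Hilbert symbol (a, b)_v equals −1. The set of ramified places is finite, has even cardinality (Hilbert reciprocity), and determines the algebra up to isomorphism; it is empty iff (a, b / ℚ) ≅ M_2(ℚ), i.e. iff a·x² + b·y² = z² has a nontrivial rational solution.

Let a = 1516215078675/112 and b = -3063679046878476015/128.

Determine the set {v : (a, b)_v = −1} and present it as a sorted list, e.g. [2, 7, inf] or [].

[2, 11, 17, 23]

(a, b) ≡ (1309, -6670) mod (ℚ^×)²; places V = {2, 3, 5, 7, 11, 17, 23, 29, ∞}.
(a,b)_∞: sgn(1309)=+, sgn(-6670)=−, so +1.
(a,b)_3: α=6, u≡1; β=10, v≡2 (mod 3); (1|3)=+1, (2|3)=-1; sign (−1)^0·+1^10·-1^6 = +1.
(a,b)_29: α=2, u≡16; β=3, v≡12 (mod 29); (16|29)=+1, (12|29)=-1; sign (−1)^0·+1^3·-1^2 = +1.
(a,b)_7: α=-1, u≡5; β=0, v≡2 (mod 7); (5|7)=-1, (2|7)=+1; sign (−1)^0·-1^0·+1^-1 = +1.
(a,b)_2: α=-4, β=-7; u≡5, v≡1 (mod 8); ε(u)ε(v)=0·0, αω(v)=-4·0, βω(u)=-7·1; sum ≡ 1  ⇒  -1.
(a,b)_11: α=1, u≡3; β=2, v≡2 (mod 11); (3|11)=+1, (2|11)=-1; sign (−1)^0·+1^2·-1^1 = -1.
(a,b)_23: α=2, u≡21; β=3, v≡2 (mod 23); (21|23)=-1, (2|23)=+1; sign (−1)^0·-1^3·+1^2 = -1.
(a,b)_17: α=1, u≡4; β=2, v≡11 (mod 17); (4|17)=+1, (11|17)=-1; sign (−1)^0·+1^2·-1^1 = -1.
(a,b)_5: α=2, u≡1; β=1, v≡4 (mod 5); (1|5)=+1, (4|5)=+1; sign (−1)^0·+1^1·+1^2 = +1.
|Ram(1309, -6670)| = 4, even; anisotropic at {2, 11, 17, 23}.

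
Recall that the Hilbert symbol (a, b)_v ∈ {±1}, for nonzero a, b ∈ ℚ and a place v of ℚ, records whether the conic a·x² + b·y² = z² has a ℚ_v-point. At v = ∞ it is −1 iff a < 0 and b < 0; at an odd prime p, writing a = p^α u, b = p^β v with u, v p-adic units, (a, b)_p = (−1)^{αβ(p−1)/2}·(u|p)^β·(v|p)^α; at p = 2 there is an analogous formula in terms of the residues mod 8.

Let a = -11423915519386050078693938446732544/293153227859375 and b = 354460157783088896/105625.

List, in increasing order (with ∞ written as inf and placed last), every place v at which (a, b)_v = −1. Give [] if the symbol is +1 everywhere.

[17, 37]

Mod squares: a ≡ -14467, b ≡ 119. Check v ∈ {∞, 2, 5, 7, 11, 13, 17, 23, 29, 37}.
v=13: a=13^-8·(≡7), b=13^-2·(≡6) mod 13; (7|13)=-1, (6|13)=-1; (−1)^{-8·-2·6}·(-1)^-2·(-1)^-8 = +1.
v=29: a=29^4·(≡24), b=29^2·(≡2) mod 29; (24|29)=+1, (2|29)=-1; (−1)^{4·2·14}·(+1)^2·(-1)^4 = +1.
v=37: a=37^3·(≡33), b=37^2·(≡6) mod 37; (33|37)=+1, (6|37)=-1; (−1)^{3·2·18}·(+1)^2·(-1)^3 = -1.
v=7: a=7^2·(≡4), b=7^1·(≡3) mod 7; (4|7)=+1, (3|7)=-1; (−1)^{2·1·3}·(+1)^1·(-1)^2 = +1.
v=11: a=11^8·(≡1), b=11^2·(≡1) mod 11; (1|11)=+1, (1|11)=+1; (−1)^{8·2·5}·(+1)^2·(+1)^8 = +1.
v=∞: -14467 < 0 and 119 > 0  ⇒  (a,b)_∞ = +1.
v=2: v_2(a)=8, v_2(b)=8; units ≡ 5, 7 (mod 8); ε·ε+αω+βω = 0·1+8·0+8·1 ≡ 0  ⇒  (a,b)_2 = +1.
v=17: a=17^9·(≡1), b=17^5·(≡14) mod 17; (1|17)=+1, (14|17)=-1; (−1)^{9·5·8}·(+1)^5·(-1)^9 = -1.
v=23: a=23^-1·(≡7), b=23^0·(≡2) mod 23; (7|23)=-1, (2|23)=+1; (−1)^{-1·0·11}·(-1)^0·(+1)^-1 = +1.
v=5: a=5^-6·(≡2), b=5^-4·(≡4) mod 5; (2|5)=-1, (4|5)=+1; (−1)^{-6·-4·2}·(-1)^-4·(+1)^-6 = +1.
|Ram(-14467, 119)| = 2, even; anisotropic at {17, 37}.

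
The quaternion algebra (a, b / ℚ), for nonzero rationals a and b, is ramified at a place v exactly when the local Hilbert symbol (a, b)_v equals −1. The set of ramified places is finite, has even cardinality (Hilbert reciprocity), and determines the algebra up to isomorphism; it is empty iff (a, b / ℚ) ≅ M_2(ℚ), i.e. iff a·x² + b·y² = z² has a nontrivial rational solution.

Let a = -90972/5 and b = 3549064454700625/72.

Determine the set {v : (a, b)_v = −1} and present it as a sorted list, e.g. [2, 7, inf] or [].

[2, 5]

Mod squares: a ≡ -35, b ≡ 2. Check v ∈ {∞, 2, 3, 5, 7, 19, 23, 41}.
v=3: a=3^2·(≡1), b=3^-2·(≡2) mod 3; (1|3)=+1, (2|3)=-1; (−1)^{2·-2·1}·(+1)^-2·(-1)^2 = +1.
v=5: a=5^-1·(≡3), b=5^4·(≡3) mod 5; (3|5)=-1, (3|5)=-1; (−1)^{-1·4·2}·(-1)^4·(-1)^-1 = -1.
v=19: a=19^2·(≡18), b=19^4·(≡13) mod 19; (18|19)=-1, (13|19)=-1; (−1)^{2·4·9}·(-1)^4·(-1)^2 = +1.
v=41: a=41^0·(≡26), b=41^2·(≡39) mod 41; (26|41)=-1, (39|41)=+1; (−1)^{0·2·20}·(-1)^2·(+1)^0 = +1.
v=7: a=7^1·(≡2), b=7^2·(≡1) mod 7; (2|7)=+1, (1|7)=+1; (−1)^{1·2·3}·(+1)^2·(+1)^1 = +1.
v=∞: -35 < 0 and 2 > 0  ⇒  (a,b)_∞ = +1.
v=2: v_2(a)=2, v_2(b)=-3; units ≡ 5, 1 (mod 8); ε·ε+αω+βω = 0·0+2·0+-3·1 ≡ 1  ⇒  (a,b)_2 = -1.
v=23: a=23^0·(≡17), b=23^2·(≡1) mod 23; (17|23)=-1, (1|23)=+1; (−1)^{0·2·11}·(-1)^2·(+1)^0 = +1.
|Ram(-35, 2)| = 2, even; anisotropic at {2, 5}.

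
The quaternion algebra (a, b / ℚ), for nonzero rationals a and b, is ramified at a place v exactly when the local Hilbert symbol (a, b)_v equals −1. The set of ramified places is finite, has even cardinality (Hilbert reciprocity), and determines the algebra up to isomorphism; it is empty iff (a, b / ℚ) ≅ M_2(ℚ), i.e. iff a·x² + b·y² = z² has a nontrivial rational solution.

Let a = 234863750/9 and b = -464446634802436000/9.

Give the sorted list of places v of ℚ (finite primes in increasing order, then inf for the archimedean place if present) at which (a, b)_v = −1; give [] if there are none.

[2, 5, 11, 19]

Mod squares: a ≡ 375782, b ≡ -32890. Check v ∈ {∞, 2, 3, 5, 11, 13, 19, 23, 29, 31}.
v=19: a=19^1·(≡15), b=19^2·(≡10) mod 19; (15|19)=-1, (10|19)=-1; (−1)^{1·2·9}·(-1)^2·(-1)^1 = -1.
v=11: a=11^1·(≡7), b=11^3·(≡6) mod 11; (7|11)=-1, (6|11)=-1; (−1)^{1·3·5}·(-1)^3·(-1)^1 = -1.
v=3: a=3^-2·(≡2), b=3^-2·(≡2) mod 3; (2|3)=-1, (2|3)=-1; (−1)^{-2·-2·1}·(-1)^-2·(-1)^-2 = +1.
v=2: v_2(a)=1, v_2(b)=5; units ≡ 3, 3 (mod 8); ε·ε+αω+βω = 1·1+1·1+5·1 ≡ 1  ⇒  (a,b)_2 = -1.
v=∞: 375782 > 0 and -32890 < 0  ⇒  (a,b)_∞ = +1.
v=23: a=23^0·(≡1), b=23^1·(≡5) mod 23; (1|23)=+1, (5|23)=-1; (−1)^{0·1·11}·(+1)^1·(-1)^0 = +1.
v=5: a=5^4·(≡3), b=5^3·(≡3) mod 5; (3|5)=-1, (3|5)=-1; (−1)^{4·3·2}·(-1)^3·(-1)^4 = -1.
v=31: a=31^1·(≡4), b=31^2·(≡18) mod 31; (4|31)=+1, (18|31)=+1; (−1)^{1·2·15}·(+1)^2·(+1)^1 = +1.
v=29: a=29^1·(≡4), b=29^2·(≡7) mod 29; (4|29)=+1, (7|29)=+1; (−1)^{1·2·14}·(+1)^2·(+1)^1 = +1.
v=13: a=13^0·(≡12), b=13^1·(≡2) mod 13; (12|13)=+1, (2|13)=-1; (−1)^{0·1·6}·(+1)^1·(-1)^0 = +1.
(375782, -32890 / ℚ) ramifies at {2, 5, 11, 19}: a division algebra.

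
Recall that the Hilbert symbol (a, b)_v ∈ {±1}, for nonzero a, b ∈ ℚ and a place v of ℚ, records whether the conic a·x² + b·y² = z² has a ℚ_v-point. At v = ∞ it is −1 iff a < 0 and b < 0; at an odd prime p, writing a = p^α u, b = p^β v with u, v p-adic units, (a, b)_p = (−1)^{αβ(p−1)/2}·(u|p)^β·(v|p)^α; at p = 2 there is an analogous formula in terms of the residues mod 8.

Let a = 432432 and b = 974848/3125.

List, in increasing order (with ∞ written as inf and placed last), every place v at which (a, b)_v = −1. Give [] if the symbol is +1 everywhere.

Mod squares: a ≡ 3003, b ≡ 1190. Check v ∈ {∞, 2, 3, 5, 7, 11, 13, 17}.
v=7: a=7^1·(≡1), b=7^1·(≡2) mod 7; (1|7)=+1, (2|7)=+1; (−1)^{1·1·3}·(+1)^1·(+1)^1 = -1.
v=11: a=11^1·(≡9), b=11^0·(≡6) mod 11; (9|11)=+1, (6|11)=-1; (−1)^{1·0·5}·(+1)^0·(-1)^1 = -1.
v=17: a=17^0·(≡3), b=17^1·(≡16) mod 17; (3|17)=-1, (16|17)=+1; (−1)^{0·1·8}·(-1)^1·(+1)^0 = -1.
v=13: a=13^1·(≡10), b=13^0·(≡6) mod 13; (10|13)=+1, (6|13)=-1; (−1)^{1·0·6}·(+1)^0·(-1)^1 = -1.
v=3: a=3^3·(≡2), b=3^0·(≡2) mod 3; (2|3)=-1, (2|3)=-1; (−1)^{3·0·1}·(-1)^0·(-1)^3 = -1.
v=∞: 3003 > 0 and 1190 > 0  ⇒  (a,b)_∞ = +1.
v=2: v_2(a)=4, v_2(b)=13; units ≡ 3, 3 (mod 8); ε·ε+αω+βω = 1·1+4·1+13·1 ≡ 0  ⇒  (a,b)_2 = +1.
v=5: a=5^0·(≡2), b=5^-5·(≡3) mod 5; (2|5)=-1, (3|5)=-1; (−1)^{0·-5·2}·(-1)^-5·(-1)^0 = -1.
(3003, 1190 / ℚ) ramifies at {3, 5, 7, 11, 13, 17}: a division algebra.

[3, 5, 7, 11, 13, 17]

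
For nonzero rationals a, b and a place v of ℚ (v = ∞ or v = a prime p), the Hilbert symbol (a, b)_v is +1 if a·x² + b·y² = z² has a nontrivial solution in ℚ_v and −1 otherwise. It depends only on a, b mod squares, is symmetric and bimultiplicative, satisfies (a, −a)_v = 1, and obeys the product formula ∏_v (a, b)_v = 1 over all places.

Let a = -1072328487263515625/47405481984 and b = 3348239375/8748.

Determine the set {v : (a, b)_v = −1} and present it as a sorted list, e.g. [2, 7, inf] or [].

[11, 19, 23, 41]

(a, b) ≡ (-1265, 30381) mod (ℚ^×)²; places V = {2, 3, 5, 7, 11, 13, 19, 23, 41, ∞}.
(a,b)_5: α=7, u≡3; β=4, v≡1 (mod 5); (3|5)=-1, (1|5)=+1; sign (−1)^0·-1^4·+1^7 = +1.
(a,b)_3: α=-10, u≡1; β=-7, v≡2 (mod 3); (1|3)=+1, (2|3)=-1; sign (−1)^0·+1^-7·-1^-10 = +1.
(a,b)_11: α=1, u≡6; β=0, v≡10 (mod 11); (6|11)=-1, (10|11)=-1; sign (−1)^0·-1^0·-1^1 = -1.
(a,b)_2: α=-14, β=-2; u≡7, v≡5 (mod 8); ε(u)ε(v)=1·0, αω(v)=-14·1, βω(u)=-2·0; sum ≡ 0  ⇒  +1.
(a,b)_13: α=2, u≡12; β=1, v≡9 (mod 13); (12|13)=+1, (9|13)=+1; sign (−1)^0·+1^1·+1^2 = +1.
(a,b)_∞: sgn(-1265)=−, sgn(30381)=+, so +1.
(a,b)_41: α=2, u≡24; β=1, v≡11 (mod 41); (24|41)=-1, (11|41)=-1; sign (−1)^0·-1^1·-1^2 = -1.
(a,b)_19: α=2, u≡2; β=1, v≡15 (mod 19); (2|19)=-1, (15|19)=-1; sign (−1)^0·-1^1·-1^2 = -1.
(a,b)_7: α=-2, u≡2; β=0, v≡1 (mod 7); (2|7)=+1, (1|7)=+1; sign (−1)^0·+1^0·+1^-2 = +1.
(a,b)_23: α=3, u≡19; β=2, v≡15 (mod 23); (19|23)=-1, (15|23)=-1; sign (−1)^0·-1^2·-1^3 = -1.
|Ram(-1265, 30381)| = 4, even; anisotropic at {11, 19, 23, 41}.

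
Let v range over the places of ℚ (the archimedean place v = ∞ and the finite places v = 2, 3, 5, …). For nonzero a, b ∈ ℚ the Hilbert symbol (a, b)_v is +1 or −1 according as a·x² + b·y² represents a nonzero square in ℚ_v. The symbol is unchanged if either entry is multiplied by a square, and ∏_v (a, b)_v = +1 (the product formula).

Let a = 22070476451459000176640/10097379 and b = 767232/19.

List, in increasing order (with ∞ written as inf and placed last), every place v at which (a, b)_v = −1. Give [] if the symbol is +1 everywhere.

[2, 5, 31, 47]

Mod squares: a ≡ 4014035, b ≡ 703. Check v ∈ {∞, 2, 3, 5, 7, 17, 19, 29, 31, 37, 47}.
v=3: a=3^-12·(≡2), b=3^4·(≡1) mod 3; (2|3)=-1, (1|3)=+1; (−1)^{-12·4·1}·(-1)^4·(+1)^-12 = +1.
v=47: a=47^1·(≡12), b=47^0·(≡20) mod 47; (12|47)=+1, (20|47)=-1; (−1)^{1·0·23}·(+1)^0·(-1)^1 = -1.
v=2: v_2(a)=12, v_2(b)=8; units ≡ 3, 7 (mod 8); ε·ε+αω+βω = 1·1+12·0+8·1 ≡ 1  ⇒  (a,b)_2 = -1.
v=19: a=19^-1·(≡17), b=19^-1·(≡12) mod 19; (17|19)=+1, (12|19)=-1; (−1)^{-1·-1·9}·(+1)^-1·(-1)^-1 = +1.
v=7: a=7^2·(≡1), b=7^0·(≡5) mod 7; (1|7)=+1, (5|7)=-1; (−1)^{2·0·3}·(+1)^0·(-1)^2 = +1.
v=31: a=31^3·(≡23), b=31^0·(≡17) mod 31; (23|31)=-1, (17|31)=-1; (−1)^{3·0·15}·(-1)^0·(-1)^3 = -1.
v=5: a=5^1·(≡2), b=5^0·(≡3) mod 5; (2|5)=-1, (3|5)=-1; (−1)^{1·0·2}·(-1)^0·(-1)^1 = -1.
v=37: a=37^4·(≡36), b=37^1·(≡32) mod 37; (36|37)=+1, (32|37)=-1; (−1)^{4·1·18}·(+1)^1·(-1)^4 = +1.
v=∞: 4014035 > 0 and 703 > 0  ⇒  (a,b)_∞ = +1.
v=17: a=17^2·(≡14), b=17^0·(≡11) mod 17; (14|17)=-1, (11|17)=-1; (−1)^{2·0·8}·(-1)^0·(-1)^2 = +1.
v=29: a=29^1·(≡2), b=29^0·(≡5) mod 29; (2|29)=-1, (5|29)=+1; (−1)^{1·0·14}·(-1)^0·(+1)^1 = +1.
(4014035, 703 / ℚ) ramifies at {2, 5, 31, 47}: a division algebra.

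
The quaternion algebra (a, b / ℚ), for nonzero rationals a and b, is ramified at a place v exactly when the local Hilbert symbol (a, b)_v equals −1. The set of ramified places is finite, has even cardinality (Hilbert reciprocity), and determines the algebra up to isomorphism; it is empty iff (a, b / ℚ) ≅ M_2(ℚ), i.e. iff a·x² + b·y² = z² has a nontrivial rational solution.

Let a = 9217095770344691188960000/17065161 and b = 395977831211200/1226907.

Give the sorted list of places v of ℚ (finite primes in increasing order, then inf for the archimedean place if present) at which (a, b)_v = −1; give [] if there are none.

[7, 11, 29, 41]

Mod squares: a ≡ 19, b ≡ 1556401. Check v ∈ {∞, 2, 3, 5, 7, 11, 13, 17, 19, 29, 41}.
v=∞: 19 > 0 and 1556401 > 0  ⇒  (a,b)_∞ = +1.
v=41: a=41^2·(≡13), b=41^3·(≡2) mod 41; (13|41)=-1, (2|41)=+1; (−1)^{2·3·20}·(-1)^3·(+1)^2 = -1.
v=29: a=29^2·(≡3), b=29^1·(≡18) mod 29; (3|29)=-1, (18|29)=-1; (−1)^{2·1·14}·(-1)^1·(-1)^2 = -1.
v=5: a=5^4·(≡1), b=5^2·(≡4) mod 5; (1|5)=+1, (4|5)=+1; (−1)^{4·2·2}·(+1)^2·(+1)^4 = +1.
v=17: a=17^-2·(≡13), b=17^-1·(≡8) mod 17; (13|17)=+1, (8|17)=+1; (−1)^{-2·-1·8}·(+1)^-1·(+1)^-2 = +1.
v=19: a=19^3·(≡17), b=19^2·(≡16) mod 19; (17|19)=+1, (16|19)=+1; (−1)^{3·2·9}·(+1)^2·(+1)^3 = +1.
v=7: a=7^4·(≡3), b=7^3·(≡4) mod 7; (3|7)=-1, (4|7)=+1; (−1)^{4·3·3}·(-1)^3·(+1)^4 = -1.
v=3: a=3^-10·(≡1), b=3^-8·(≡1) mod 3; (1|3)=+1, (1|3)=+1; (−1)^{-10·-8·1}·(+1)^-8·(+1)^-10 = +1.
v=13: a=13^2·(≡2), b=13^0·(≡5) mod 13; (2|13)=-1, (5|13)=-1; (−1)^{2·0·6}·(-1)^0·(-1)^2 = +1.
v=11: a=11^4·(≡10), b=11^-1·(≡5) mod 11; (10|11)=-1, (5|11)=+1; (−1)^{4·-1·5}·(-1)^-1·(+1)^4 = -1.
v=2: v_2(a)=8, v_2(b)=6; units ≡ 3, 1 (mod 8); ε·ε+αω+βω = 1·0+8·0+6·1 ≡ 0  ⇒  (a,b)_2 = +1.
|Ram(19, 1556401)| = 4, even; anisotropic at {7, 11, 29, 41}.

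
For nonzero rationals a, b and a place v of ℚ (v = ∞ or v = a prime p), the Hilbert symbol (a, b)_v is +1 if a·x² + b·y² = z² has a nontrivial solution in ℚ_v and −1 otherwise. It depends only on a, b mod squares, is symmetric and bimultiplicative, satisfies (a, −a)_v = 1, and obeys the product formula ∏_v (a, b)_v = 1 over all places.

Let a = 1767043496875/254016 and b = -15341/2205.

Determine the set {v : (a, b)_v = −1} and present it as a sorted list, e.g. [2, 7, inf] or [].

(a, b) ≡ (6355, -145) mod (ℚ^×)²; places V = {2, 3, 5, 7, 23, 29, 31, 41, ∞}.
(a,b)_∞: sgn(6355)=+, sgn(-145)=−, so +1.
(a,b)_29: α=2, u≡20; β=1, v≡22 (mod 29); (20|29)=+1, (22|29)=+1; sign (−1)^0·+1^1·+1^2 = +1.
(a,b)_23: α=2, u≡22; β=2, v≡2 (mod 23); (22|23)=-1, (2|23)=+1; sign (−1)^0·-1^2·+1^2 = +1.
(a,b)_2: α=-6, β=0; u≡3, v≡7 (mod 8); ε(u)ε(v)=1·1, αω(v)=-6·0, βω(u)=0·1; sum ≡ 1  ⇒  -1.
(a,b)_3: α=-4, u≡1; β=-2, v≡2 (mod 3); (1|3)=+1, (2|3)=-1; sign (−1)^0·+1^-2·-1^-4 = +1.
(a,b)_31: α=1, u≡8; β=0, v≡1 (mod 31); (8|31)=+1, (1|31)=+1; sign (−1)^0·+1^0·+1^1 = +1.
(a,b)_5: α=5, u≡4; β=-1, v≡4 (mod 5); (4|5)=+1, (4|5)=+1; sign (−1)^0·+1^-1·+1^5 = +1.
(a,b)_41: α=1, u≡32; β=0, v≡19 (mod 41); (32|41)=+1, (19|41)=-1; sign (−1)^0·+1^0·-1^1 = -1.
(a,b)_7: α=-2, u≡5; β=-2, v≡1 (mod 7); (5|7)=-1, (1|7)=+1; sign (−1)^0·-1^-2·+1^-2 = +1.
|Ram(6355, -145)| = 2, even; anisotropic at {2, 41}.

[2, 41]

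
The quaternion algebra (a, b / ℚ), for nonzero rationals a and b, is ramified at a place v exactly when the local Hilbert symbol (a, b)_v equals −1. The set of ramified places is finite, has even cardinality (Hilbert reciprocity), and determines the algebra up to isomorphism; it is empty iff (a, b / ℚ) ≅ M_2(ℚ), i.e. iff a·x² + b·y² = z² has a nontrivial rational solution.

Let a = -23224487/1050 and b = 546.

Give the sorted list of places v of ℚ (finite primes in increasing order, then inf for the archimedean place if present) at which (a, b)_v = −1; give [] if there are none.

[2, 3, 11, 13]

Mod squares: a ≡ -6006, b ≡ 546. Check v ∈ {∞, 2, 3, 5, 7, 11, 13, 31}.
v=7: a=7^-1·(≡5), b=7^1·(≡1) mod 7; (5|7)=-1, (1|7)=+1; (−1)^{-1·1·3}·(-1)^1·(+1)^-1 = +1.
v=2: v_2(a)=-1, v_2(b)=1; units ≡ 5, 1 (mod 8); ε·ε+αω+βω = 0·0+-1·0+1·1 ≡ 1  ⇒  (a,b)_2 = -1.
v=13: a=13^3·(≡5), b=13^1·(≡3) mod 13; (5|13)=-1, (3|13)=+1; (−1)^{3·1·6}·(-1)^1·(+1)^3 = -1.
v=31: a=31^2·(≡20), b=31^0·(≡19) mod 31; (20|31)=+1, (19|31)=+1; (−1)^{2·0·15}·(+1)^0·(+1)^2 = +1.
v=∞: -6006 < 0 and 546 > 0  ⇒  (a,b)_∞ = +1.
v=5: a=5^-2·(≡4), b=5^0·(≡1) mod 5; (4|5)=+1, (1|5)=+1; (−1)^{-2·0·2}·(+1)^0·(+1)^-2 = +1.
v=3: a=3^-1·(≡2), b=3^1·(≡2) mod 3; (2|3)=-1, (2|3)=-1; (−1)^{-1·1·1}·(-1)^1·(-1)^-1 = -1.
v=11: a=11^1·(≡9), b=11^0·(≡7) mod 11; (9|11)=+1, (7|11)=-1; (−1)^{1·0·5}·(+1)^0·(-1)^1 = -1.
Ram(-6006, 546) = {2, 3, 11, 13}; no ℚ_2-point on the conic.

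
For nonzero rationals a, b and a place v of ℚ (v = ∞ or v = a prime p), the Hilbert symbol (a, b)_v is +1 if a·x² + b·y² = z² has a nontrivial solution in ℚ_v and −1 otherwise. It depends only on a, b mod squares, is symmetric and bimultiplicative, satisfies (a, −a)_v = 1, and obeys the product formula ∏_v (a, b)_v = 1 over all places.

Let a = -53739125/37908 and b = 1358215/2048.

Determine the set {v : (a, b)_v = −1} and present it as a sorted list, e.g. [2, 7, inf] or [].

Mod squares: a ≡ -230945, b ≡ 3230. Check v ∈ {∞, 2, 3, 5, 11, 13, 17, 19, 29}.
v=5: a=5^3·(≡4), b=5^1·(≡1) mod 5; (4|5)=+1, (1|5)=+1; (−1)^{3·1·2}·(+1)^1·(+1)^3 = +1.
v=19: a=19^1·(≡1), b=19^1·(≡3) mod 19; (1|19)=+1, (3|19)=-1; (−1)^{1·1·9}·(+1)^1·(-1)^1 = +1.
v=13: a=13^-1·(≡7), b=13^0·(≡2) mod 13; (7|13)=-1, (2|13)=-1; (−1)^{-1·0·6}·(-1)^0·(-1)^-1 = -1.
v=2: v_2(a)=-2, v_2(b)=-11; units ≡ 7, 7 (mod 8); ε·ε+αω+βω = 1·1+-2·0+-11·0 ≡ 1  ⇒  (a,b)_2 = -1.
v=3: a=3^-6·(≡1), b=3^0·(≡2) mod 3; (1|3)=+1, (2|3)=-1; (−1)^{-6·0·1}·(+1)^0·(-1)^-6 = +1.
v=11: a=11^3·(≡3), b=11^0·(≡6) mod 11; (3|11)=+1, (6|11)=-1; (−1)^{3·0·5}·(+1)^0·(-1)^3 = -1.
v=17: a=17^1·(≡13), b=17^1·(≡10) mod 17; (13|17)=+1, (10|17)=-1; (−1)^{1·1·8}·(+1)^1·(-1)^1 = -1.
v=29: a=29^0·(≡10), b=29^2·(≡14) mod 29; (10|29)=-1, (14|29)=-1; (−1)^{0·2·14}·(-1)^2·(-1)^0 = +1.
v=∞: -230945 < 0 and 3230 > 0  ⇒  (a,b)_∞ = +1.
(-230945, 3230 / ℚ) ramifies at {2, 11, 13, 17}: a division algebra.

[2, 11, 13, 17]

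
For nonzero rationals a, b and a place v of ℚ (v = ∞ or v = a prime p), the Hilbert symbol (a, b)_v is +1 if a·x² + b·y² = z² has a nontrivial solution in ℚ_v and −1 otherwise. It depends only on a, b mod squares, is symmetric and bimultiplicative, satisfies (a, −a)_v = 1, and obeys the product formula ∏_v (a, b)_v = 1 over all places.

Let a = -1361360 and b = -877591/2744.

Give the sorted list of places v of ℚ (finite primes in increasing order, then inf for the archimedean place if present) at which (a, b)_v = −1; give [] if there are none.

Mod squares: a ≡ -85085, b ≡ -34034. Check v ∈ {∞, 2, 5, 7, 11, 13, 17, 19}.
v=11: a=11^1·(≡1), b=11^1·(≡7) mod 11; (1|11)=+1, (7|11)=-1; (−1)^{1·1·5}·(+1)^1·(-1)^1 = +1.
v=2: v_2(a)=4, v_2(b)=-3; units ≡ 3, 7 (mod 8); ε·ε+αω+βω = 1·1+4·0+-3·1 ≡ 0  ⇒  (a,b)_2 = +1.
v=7: a=7^1·(≡1), b=7^-3·(≡6) mod 7; (1|7)=+1, (6|7)=-1; (−1)^{1·-3·3}·(+1)^-3·(-1)^1 = +1.
v=∞: -85085 < 0 and -34034 < 0  ⇒  (a,b)_∞ = -1.
v=19: a=19^0·(≡9), b=19^2·(≡12) mod 19; (9|19)=+1, (12|19)=-1; (−1)^{0·2·9}·(+1)^2·(-1)^0 = +1.
v=5: a=5^1·(≡3), b=5^0·(≡1) mod 5; (3|5)=-1, (1|5)=+1; (−1)^{1·0·2}·(-1)^0·(+1)^1 = +1.
v=17: a=17^1·(≡7), b=17^1·(≡13) mod 17; (7|17)=-1, (13|17)=+1; (−1)^{1·1·8}·(-1)^1·(+1)^1 = -1.
v=13: a=13^1·(≡8), b=13^1·(≡2) mod 13; (8|13)=-1, (2|13)=-1; (−1)^{1·1·6}·(-1)^1·(-1)^1 = +1.
Ram(-85085, -34034) = {17, ∞}; no ℚ_17-point on the conic.

[17, inf]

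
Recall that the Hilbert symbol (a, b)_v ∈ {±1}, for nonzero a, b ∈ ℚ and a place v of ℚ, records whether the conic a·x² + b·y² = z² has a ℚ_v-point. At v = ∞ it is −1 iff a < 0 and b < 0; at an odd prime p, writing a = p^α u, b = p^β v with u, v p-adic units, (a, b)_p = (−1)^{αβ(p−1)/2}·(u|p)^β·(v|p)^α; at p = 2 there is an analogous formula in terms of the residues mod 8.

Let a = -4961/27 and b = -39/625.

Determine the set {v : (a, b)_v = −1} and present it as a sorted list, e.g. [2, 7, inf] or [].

[13, inf]

(a, b) ≡ (-123, -39) mod (ℚ^×)²; places V = {2, 3, 5, 11, 13, 41, ∞}.
(a,b)_13: α=0, u≡5; β=1, v≡10 (mod 13); (5|13)=-1, (10|13)=+1; sign (−1)^0·-1^1·+1^0 = -1.
(a,b)_41: α=1, u≡35; β=0, v≡33 (mod 41); (35|41)=-1, (33|41)=+1; sign (−1)^0·-1^0·+1^1 = +1.
(a,b)_∞: sgn(-123)=−, sgn(-39)=−, so -1.
(a,b)_2: α=0, β=0; u≡5, v≡1 (mod 8); ε(u)ε(v)=0·0, αω(v)=0·0, βω(u)=0·1; sum ≡ 0  ⇒  +1.
(a,b)_11: α=2, u≡5; β=0, v≡3 (mod 11); (5|11)=+1, (3|11)=+1; sign (−1)^0·+1^0·+1^2 = +1.
(a,b)_3: α=-3, u≡1; β=1, v≡2 (mod 3); (1|3)=+1, (2|3)=-1; sign (−1)^1·+1^1·-1^-3 = +1.
(a,b)_5: α=0, u≡2; β=-4, v≡1 (mod 5); (2|5)=-1, (1|5)=+1; sign (−1)^0·-1^-4·+1^0 = +1.
Ram(-123, -39) = {13, ∞}; no ℚ_13-point on the conic.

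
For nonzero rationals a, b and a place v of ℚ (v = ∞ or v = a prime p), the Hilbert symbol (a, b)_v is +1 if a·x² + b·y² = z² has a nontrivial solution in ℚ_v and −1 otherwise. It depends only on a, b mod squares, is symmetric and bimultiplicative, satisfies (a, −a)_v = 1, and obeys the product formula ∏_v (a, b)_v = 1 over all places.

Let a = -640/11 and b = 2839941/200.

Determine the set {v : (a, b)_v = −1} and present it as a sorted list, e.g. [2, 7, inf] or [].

Mod squares: a ≡ -110, b ≡ 70122. Check v ∈ {∞, 2, 3, 5, 11, 13, 29, 31}.
v=31: a=31^0·(≡1), b=31^1·(≡27) mod 31; (1|31)=+1, (27|31)=-1; (−1)^{0·1·15}·(+1)^1·(-1)^0 = +1.
v=2: v_2(a)=7, v_2(b)=-3; units ≡ 1, 5 (mod 8); ε·ε+αω+βω = 0·0+7·1+-3·0 ≡ 1  ⇒  (a,b)_2 = -1.
v=5: a=5^1·(≡2), b=5^-2·(≡2) mod 5; (2|5)=-1, (2|5)=-1; (−1)^{1·-2·2}·(-1)^-2·(-1)^1 = -1.
v=3: a=3^0·(≡1), b=3^5·(≡1) mod 3; (1|3)=+1, (1|3)=+1; (−1)^{0·5·1}·(+1)^5·(+1)^0 = +1.
v=29: a=29^0·(≡13), b=29^1·(≡11) mod 29; (13|29)=+1, (11|29)=-1; (−1)^{0·1·14}·(+1)^1·(-1)^0 = +1.
v=11: a=11^-1·(≡9), b=11^0·(≡8) mod 11; (9|11)=+1, (8|11)=-1; (−1)^{-1·0·5}·(+1)^0·(-1)^-1 = -1.
v=∞: -110 < 0 and 70122 > 0  ⇒  (a,b)_∞ = +1.
v=13: a=13^0·(≡8), b=13^1·(≡1) mod 13; (8|13)=-1, (1|13)=+1; (−1)^{0·1·6}·(-1)^1·(+1)^0 = -1.
|Ram(-110, 70122)| = 4, even; anisotropic at {2, 5, 11, 13}.

[2, 5, 11, 13]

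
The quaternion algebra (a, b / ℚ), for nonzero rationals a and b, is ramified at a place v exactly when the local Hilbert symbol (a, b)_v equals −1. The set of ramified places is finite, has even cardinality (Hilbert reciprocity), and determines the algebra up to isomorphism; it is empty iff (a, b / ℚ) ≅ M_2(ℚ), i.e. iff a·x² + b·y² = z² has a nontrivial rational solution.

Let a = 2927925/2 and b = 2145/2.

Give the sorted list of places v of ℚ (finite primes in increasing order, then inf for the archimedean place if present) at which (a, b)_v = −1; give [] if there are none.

[2, 7, 11, 13]

Mod squares: a ≡ 154, b ≡ 4290. Check v ∈ {∞, 2, 3, 5, 7, 11, 13}.
v=11: a=11^1·(≡4), b=11^1·(≡4) mod 11; (4|11)=+1, (4|11)=+1; (−1)^{1·1·5}·(+1)^1·(+1)^1 = -1.
v=3: a=3^2·(≡1), b=3^1·(≡2) mod 3; (1|3)=+1, (2|3)=-1; (−1)^{2·1·1}·(+1)^1·(-1)^2 = +1.
v=∞: 154 > 0 and 4290 > 0  ⇒  (a,b)_∞ = +1.
v=2: v_2(a)=-1, v_2(b)=-1; units ≡ 5, 1 (mod 8); ε·ε+αω+βω = 0·0+-1·0+-1·1 ≡ 1  ⇒  (a,b)_2 = -1.
v=5: a=5^2·(≡1), b=5^1·(≡2) mod 5; (1|5)=+1, (2|5)=-1; (−1)^{2·1·2}·(+1)^1·(-1)^2 = +1.
v=13: a=13^2·(≡11), b=13^1·(≡11) mod 13; (11|13)=-1, (11|13)=-1; (−1)^{2·1·6}·(-1)^1·(-1)^2 = -1.
v=7: a=7^1·(≡2), b=7^0·(≡5) mod 7; (2|7)=+1, (5|7)=-1; (−1)^{1·0·3}·(+1)^0·(-1)^1 = -1.
|Ram(154, 4290)| = 4, even; anisotropic at {2, 7, 11, 13}.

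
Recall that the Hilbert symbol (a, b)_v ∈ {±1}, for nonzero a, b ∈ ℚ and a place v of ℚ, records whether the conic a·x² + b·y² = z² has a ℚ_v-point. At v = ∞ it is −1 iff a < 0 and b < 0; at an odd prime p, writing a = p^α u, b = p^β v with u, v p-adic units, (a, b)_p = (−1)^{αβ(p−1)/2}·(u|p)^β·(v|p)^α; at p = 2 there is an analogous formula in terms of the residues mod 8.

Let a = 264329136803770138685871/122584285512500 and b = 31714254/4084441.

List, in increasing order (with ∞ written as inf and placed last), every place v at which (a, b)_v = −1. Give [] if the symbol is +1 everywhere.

[11, 17]

(a, b) ≡ (20995, 286) mod (ℚ^×)²; places V = {2, 3, 5, 7, 11, 13, 17, 19, 37, 43, 47, ∞}.
(a,b)_7: α=-4, u≡1; β=0, v≡3 (mod 7); (1|7)=+1, (3|7)=-1; sign (−1)^0·+1^0·-1^-4 = +1.
(a,b)_47: α=-2, u≡15; β=-2, v≡4 (mod 47); (15|47)=-1, (4|47)=+1; sign (−1)^0·-1^-2·+1^-2 = +1.
(a,b)_11: α=6, u≡7; β=1, v≡4 (mod 11); (7|11)=-1, (4|11)=+1; sign (−1)^0·-1^1·+1^6 = -1.
(a,b)_3: α=12, u≡1; β=4, v≡1 (mod 3); (1|3)=+1, (1|3)=+1; sign (−1)^0·+1^4·+1^12 = +1.
(a,b)_17: α=3, u≡5; β=0, v≡10 (mod 17); (5|17)=-1, (10|17)=-1; sign (−1)^0·-1^0·-1^3 = -1.
(a,b)_2: α=-2, β=1; u≡3, v≡7 (mod 8); ε(u)ε(v)=1·1, αω(v)=-2·0, βω(u)=1·1; sum ≡ 0  ⇒  +1.
(a,b)_∞: sgn(20995)=+, sgn(286)=+, so +1.
(a,b)_37: α=2, u≡36; β=2, v≡34 (mod 37); (36|37)=+1, (34|37)=+1; sign (−1)^0·+1^2·+1^2 = +1.
(a,b)_43: α=-2, u≡25; β=-2, v≡29 (mod 43); (25|43)=+1, (29|43)=-1; sign (−1)^0·+1^-2·-1^-2 = +1.
(a,b)_19: α=1, u≡15; β=0, v≡16 (mod 19); (15|19)=-1, (16|19)=+1; sign (−1)^0·-1^0·+1^1 = +1.
(a,b)_13: α=3, u≡4; β=1, v≡3 (mod 13); (4|13)=+1, (3|13)=+1; sign (−1)^0·+1^1·+1^3 = +1.
(a,b)_5: α=-5, u≡4; β=0, v≡4 (mod 5); (4|5)=+1, (4|5)=+1; sign (−1)^0·+1^0·+1^-5 = +1.
|Ram(20995, 286)| = 2, even; anisotropic at {11, 17}.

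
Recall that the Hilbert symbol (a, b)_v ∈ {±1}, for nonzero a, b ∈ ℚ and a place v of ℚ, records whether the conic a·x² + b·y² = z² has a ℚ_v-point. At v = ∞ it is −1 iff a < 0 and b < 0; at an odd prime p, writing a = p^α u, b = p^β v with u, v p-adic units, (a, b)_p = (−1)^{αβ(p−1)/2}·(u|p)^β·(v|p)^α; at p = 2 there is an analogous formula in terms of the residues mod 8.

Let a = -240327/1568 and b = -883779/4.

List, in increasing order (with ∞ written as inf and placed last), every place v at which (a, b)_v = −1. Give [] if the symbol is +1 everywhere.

[2, 13, 23, inf]

Mod squares: a ≡ -5934, b ≡ -883779. Check v ∈ {∞, 2, 3, 7, 13, 17, 23, 31, 43}.
v=17: a=17^0·(≡9), b=17^1·(≡4) mod 17; (9|17)=+1, (4|17)=+1; (−1)^{0·1·8}·(+1)^1·(+1)^0 = +1.
v=3: a=3^5·(≡2), b=3^1·(≡1) mod 3; (2|3)=-1, (1|3)=+1; (−1)^{5·1·1}·(-1)^1·(+1)^5 = +1.
v=2: v_2(a)=-5, v_2(b)=-2; units ≡ 1, 5 (mod 8); ε·ε+αω+βω = 0·0+-5·1+-2·0 ≡ 1  ⇒  (a,b)_2 = -1.
v=13: a=13^0·(≡7), b=13^1·(≡5) mod 13; (7|13)=-1, (5|13)=-1; (−1)^{0·1·6}·(-1)^1·(-1)^0 = -1.
v=23: a=23^1·(≡4), b=23^0·(≡22) mod 23; (4|23)=+1, (22|23)=-1; (−1)^{1·0·11}·(+1)^0·(-1)^1 = -1.
v=43: a=43^1·(≡28), b=43^1·(≡11) mod 43; (28|43)=-1, (11|43)=+1; (−1)^{1·1·21}·(-1)^1·(+1)^1 = +1.
v=7: a=7^-2·(≡1), b=7^0·(≡5) mod 7; (1|7)=+1, (5|7)=-1; (−1)^{-2·0·3}·(+1)^0·(-1)^-2 = +1.
v=∞: -5934 < 0 and -883779 < 0  ⇒  (a,b)_∞ = -1.
v=31: a=31^0·(≡25), b=31^1·(≡26) mod 31; (25|31)=+1, (26|31)=-1; (−1)^{0·1·15}·(+1)^1·(-1)^0 = +1.
(-5934, -883779 / ℚ) ramifies at {2, 13, 23, ∞}: a division algebra.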